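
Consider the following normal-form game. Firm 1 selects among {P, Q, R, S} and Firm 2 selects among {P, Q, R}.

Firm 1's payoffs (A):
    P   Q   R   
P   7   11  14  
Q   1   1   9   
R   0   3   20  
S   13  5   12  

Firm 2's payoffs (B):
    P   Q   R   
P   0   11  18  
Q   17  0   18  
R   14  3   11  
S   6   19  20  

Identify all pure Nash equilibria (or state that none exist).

None

Check mutual best responses: a cell is a NE iff neither player can gain by unilaterally deviating.
Firm 1's best responses — vs P: S (payoff 13); vs Q: P (payoff 11); vs R: R (payoff 20).
Firm 2's best responses — vs P: R (payoff 18); vs Q: R (payoff 18); vs R: P (payoff 14); vs S: R (payoff 20).
No cell has both players best-responding. For instance, Firm 1's best reply to R is R, but against R Firm 2 prefers P over R.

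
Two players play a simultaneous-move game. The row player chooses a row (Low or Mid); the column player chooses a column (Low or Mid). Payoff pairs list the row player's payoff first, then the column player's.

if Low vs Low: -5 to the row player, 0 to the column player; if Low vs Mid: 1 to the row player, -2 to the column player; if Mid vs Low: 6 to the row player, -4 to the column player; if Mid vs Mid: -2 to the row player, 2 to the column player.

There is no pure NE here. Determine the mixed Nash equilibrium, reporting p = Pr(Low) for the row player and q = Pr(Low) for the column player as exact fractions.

In a mixed NE each player is indifferent between their pure strategies, so the opponent's mix sets the indifference.
The column player indifferent between Low and Mid: p·0 + (1−p)·(-4) = p·(-2) + (1−p)·2 ⟹ (-4) + 4p = 2 + (-4)p ⟹ p = 3/4.
The row player indifferent between Low and Mid: q·(-5) + (1−q)·1 = q·6 + (1−q)·(-2) ⟹ 1 + (-6)q = (-2) + 8q ⟹ q = 3/14.

p = 3/4, q = 3/14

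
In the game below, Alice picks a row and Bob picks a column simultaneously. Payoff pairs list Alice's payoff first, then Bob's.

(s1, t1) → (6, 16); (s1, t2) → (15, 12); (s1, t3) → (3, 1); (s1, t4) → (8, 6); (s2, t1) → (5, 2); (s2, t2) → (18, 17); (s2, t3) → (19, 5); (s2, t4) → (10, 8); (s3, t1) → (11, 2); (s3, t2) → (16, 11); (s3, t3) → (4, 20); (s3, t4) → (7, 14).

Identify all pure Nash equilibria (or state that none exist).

Find each player's best response to every opponent strategy; NE are the intersections.
Alice's best responses — vs t1: s3 (payoff 11); vs t2: s2 (payoff 18); vs t3: s2 (payoff 19); vs t4: s2 (payoff 10).
Bob's best responses — vs s1: t1 (payoff 16); vs s2: t2 (payoff 17); vs s3: t3 (payoff 20).
The only mutual best response is (s2, t2); neither player gains by switching there.

(s2, t2)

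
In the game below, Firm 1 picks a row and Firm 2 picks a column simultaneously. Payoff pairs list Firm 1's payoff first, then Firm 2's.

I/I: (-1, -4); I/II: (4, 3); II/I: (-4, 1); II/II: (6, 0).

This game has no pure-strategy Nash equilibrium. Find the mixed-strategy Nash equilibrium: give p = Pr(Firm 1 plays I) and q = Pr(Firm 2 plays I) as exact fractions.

p = 1/8, q = 2/5

Each player's mixing probability is pinned down by making the *other* player indifferent.
Firm 2 indifferent between I and II: p·(-4) + (1−p)·1 = p·3 + (1−p)·0 ⟹ 1 + (-5)p = 0 + 3p ⟹ p = 1/8.
Firm 1 indifferent between I and II: q·(-1) + (1−q)·4 = q·(-4) + (1−q)·6 ⟹ 4 + (-5)q = 6 + (-10)q ⟹ q = 2/5.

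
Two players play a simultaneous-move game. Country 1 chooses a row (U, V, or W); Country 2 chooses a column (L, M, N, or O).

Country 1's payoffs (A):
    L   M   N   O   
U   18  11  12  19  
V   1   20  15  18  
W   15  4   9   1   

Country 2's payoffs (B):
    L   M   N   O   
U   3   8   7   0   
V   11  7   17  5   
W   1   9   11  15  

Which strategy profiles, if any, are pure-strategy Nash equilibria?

(V, N)

Check mutual best responses: a cell is a NE iff neither player can gain by unilaterally deviating.
Country 1's best responses — vs L: U (payoff 18); vs M: V (payoff 20); vs N: V (payoff 15); vs O: U (payoff 19).
Country 2's best responses — vs U: M (payoff 8); vs V: N (payoff 17); vs W: O (payoff 15).
The only mutual best response is (V, N); neither player gains by switching there.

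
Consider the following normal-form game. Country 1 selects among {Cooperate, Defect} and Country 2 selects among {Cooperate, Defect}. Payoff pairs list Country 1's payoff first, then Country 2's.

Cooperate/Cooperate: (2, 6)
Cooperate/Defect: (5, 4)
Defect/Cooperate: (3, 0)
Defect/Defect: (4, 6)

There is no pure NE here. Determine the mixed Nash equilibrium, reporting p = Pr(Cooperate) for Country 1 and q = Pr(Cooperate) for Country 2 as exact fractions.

In a mixed NE each player is indifferent between their pure strategies, so the opponent's mix sets the indifference.
Country 2 indifferent between Cooperate and Defect: p·6 + (1−p)·0 = p·4 + (1−p)·6 ⟹ 0 + 6p = 6 + (-2)p ⟹ p = 3/4.
Country 1 indifferent between Cooperate and Defect: q·2 + (1−q)·5 = q·3 + (1−q)·4 ⟹ 5 + (-3)q = 4 + (-1)q ⟹ q = 1/2.

p = 3/4, q = 1/2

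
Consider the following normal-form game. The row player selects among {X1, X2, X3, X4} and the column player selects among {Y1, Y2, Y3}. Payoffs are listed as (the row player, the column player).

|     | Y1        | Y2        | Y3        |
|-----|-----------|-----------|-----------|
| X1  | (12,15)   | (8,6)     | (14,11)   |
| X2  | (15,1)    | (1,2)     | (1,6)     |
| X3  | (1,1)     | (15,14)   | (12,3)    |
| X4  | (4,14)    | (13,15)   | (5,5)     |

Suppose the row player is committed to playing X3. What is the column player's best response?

With the row player fixed at X3, the column player's payoffs are: Y1 → 1, Y2 → 14, Y3 → 3.
The maximum is 14, achieved by Y2.

Y2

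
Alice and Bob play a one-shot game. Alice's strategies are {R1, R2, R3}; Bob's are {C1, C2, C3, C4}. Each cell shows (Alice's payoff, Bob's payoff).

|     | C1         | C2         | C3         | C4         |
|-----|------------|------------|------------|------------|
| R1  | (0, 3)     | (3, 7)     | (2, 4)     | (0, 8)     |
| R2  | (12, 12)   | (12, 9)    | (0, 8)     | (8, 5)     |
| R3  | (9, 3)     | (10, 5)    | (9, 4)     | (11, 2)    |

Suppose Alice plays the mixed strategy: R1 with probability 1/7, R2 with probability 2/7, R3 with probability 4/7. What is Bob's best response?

Compute Bob's expected payoff from each pure strategy against the given mix.
C1: (1/7)·3 + (2/7)·12 + (4/7)·3 = 39/7
C2: (1/7)·7 + (2/7)·9 + (4/7)·5 = 45/7
C3: (1/7)·4 + (2/7)·8 + (4/7)·4 = 36/7
C4: (1/7)·8 + (2/7)·5 + (4/7)·2 = 26/7
Highest expected payoff is 45/7, from C2.

C2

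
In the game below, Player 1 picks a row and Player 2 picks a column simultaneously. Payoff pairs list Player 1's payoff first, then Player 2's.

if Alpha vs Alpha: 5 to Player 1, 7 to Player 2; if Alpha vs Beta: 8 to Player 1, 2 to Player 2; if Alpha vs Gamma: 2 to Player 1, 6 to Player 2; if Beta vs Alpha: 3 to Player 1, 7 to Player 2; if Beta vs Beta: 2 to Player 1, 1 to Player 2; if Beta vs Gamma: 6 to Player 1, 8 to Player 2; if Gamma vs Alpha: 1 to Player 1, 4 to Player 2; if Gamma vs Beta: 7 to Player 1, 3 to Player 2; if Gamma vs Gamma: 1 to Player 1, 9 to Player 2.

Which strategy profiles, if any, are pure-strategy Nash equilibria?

Find each player's best response to every opponent strategy; NE are the intersections.
Player 1's best responses — vs Alpha: Alpha (payoff 5); vs Beta: Alpha (payoff 8); vs Gamma: Beta (payoff 6).
Player 2's best responses — vs Alpha: Alpha (payoff 7); vs Beta: Gamma (payoff 8); vs Gamma: Gamma (payoff 9).
Mutual best responses occur at (Alpha, Alpha) and (Beta, Gamma); at each, neither player gains by switching.

(Alpha, Alpha) and (Beta, Gamma)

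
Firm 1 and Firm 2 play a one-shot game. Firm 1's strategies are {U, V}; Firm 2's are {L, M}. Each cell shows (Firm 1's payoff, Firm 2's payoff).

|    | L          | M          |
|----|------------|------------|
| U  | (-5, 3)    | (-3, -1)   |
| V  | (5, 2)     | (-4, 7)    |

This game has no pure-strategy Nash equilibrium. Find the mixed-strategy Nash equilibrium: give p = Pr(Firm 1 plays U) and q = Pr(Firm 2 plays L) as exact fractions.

p = 5/9, q = 1/11

In a mixed NE each player is indifferent between their pure strategies, so the opponent's mix sets the indifference.
Firm 2 indifferent between L and M: p·3 + (1−p)·2 = p·(-1) + (1−p)·7 ⟹ 2 + 1p = 7 + (-8)p ⟹ p = 5/9.
Firm 1 indifferent between U and V: q·(-5) + (1−q)·(-3) = q·5 + (1−q)·(-4) ⟹ (-3) + (-2)q = (-4) + 9q ⟹ q = 1/11.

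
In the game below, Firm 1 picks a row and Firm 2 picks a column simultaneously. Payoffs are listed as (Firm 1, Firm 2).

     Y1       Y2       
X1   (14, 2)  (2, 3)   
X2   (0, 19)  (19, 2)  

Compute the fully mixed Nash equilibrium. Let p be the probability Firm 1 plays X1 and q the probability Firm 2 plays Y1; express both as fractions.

In a mixed NE each player is indifferent between their pure strategies, so the opponent's mix sets the indifference.
Firm 2 indifferent between Y1 and Y2: p·2 + (1−p)·19 = p·3 + (1−p)·2 ⟹ 19 + (-17)p = 2 + 1p ⟹ p = 17/18.
Firm 1 indifferent between X1 and X2: q·14 + (1−q)·2 = q·0 + (1−q)·19 ⟹ 2 + 12q = 19 + (-19)q ⟹ q = 17/31.

p = 17/18, q = 17/31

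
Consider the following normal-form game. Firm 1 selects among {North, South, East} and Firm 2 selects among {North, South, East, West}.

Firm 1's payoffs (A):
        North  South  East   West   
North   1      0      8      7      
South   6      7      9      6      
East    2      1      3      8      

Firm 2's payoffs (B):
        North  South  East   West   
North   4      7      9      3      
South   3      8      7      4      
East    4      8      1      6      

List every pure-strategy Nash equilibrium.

(South, South)

A profile is a Nash equilibrium when each player is best-responding to the other.
Firm 1's best responses — vs North: South (payoff 6); vs South: South (payoff 7); vs East: South (payoff 9); vs West: East (payoff 8).
Firm 2's best responses — vs North: East (payoff 9); vs South: South (payoff 8); vs East: South (payoff 8).
The only mutual best response is (South, South); neither player gains by switching there.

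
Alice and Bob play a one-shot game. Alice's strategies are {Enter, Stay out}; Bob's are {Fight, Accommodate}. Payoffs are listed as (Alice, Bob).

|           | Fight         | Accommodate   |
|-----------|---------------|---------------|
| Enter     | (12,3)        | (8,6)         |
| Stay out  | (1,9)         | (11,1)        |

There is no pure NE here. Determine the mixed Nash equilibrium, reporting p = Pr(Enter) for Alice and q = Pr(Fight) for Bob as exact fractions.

p = 8/11, q = 3/14

Each player's mixing probability is pinned down by making the *other* player indifferent.
Bob indifferent between Fight and Accommodate: p·3 + (1−p)·9 = p·6 + (1−p)·1 ⟹ 9 + (-6)p = 1 + 5p ⟹ p = 8/11.
Alice indifferent between Enter and Stay out: q·12 + (1−q)·8 = q·1 + (1−q)·11 ⟹ 8 + 4q = 11 + (-10)q ⟹ q = 3/14.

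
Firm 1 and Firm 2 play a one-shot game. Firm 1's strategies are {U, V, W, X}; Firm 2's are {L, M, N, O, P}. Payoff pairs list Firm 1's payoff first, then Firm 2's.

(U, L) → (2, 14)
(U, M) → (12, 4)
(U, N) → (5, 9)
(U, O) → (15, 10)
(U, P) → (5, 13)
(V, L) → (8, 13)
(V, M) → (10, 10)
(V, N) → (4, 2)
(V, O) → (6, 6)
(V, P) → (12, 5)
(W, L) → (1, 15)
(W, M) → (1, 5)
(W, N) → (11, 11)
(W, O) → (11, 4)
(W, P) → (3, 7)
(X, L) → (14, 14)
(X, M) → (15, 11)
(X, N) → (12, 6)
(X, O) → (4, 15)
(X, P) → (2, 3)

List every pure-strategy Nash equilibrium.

There is no pure-strategy Nash equilibrium

Find each player's best response to every opponent strategy; NE are the intersections.
Firm 1's best responses — vs L: X (payoff 14); vs M: X (payoff 15); vs N: X (payoff 12); vs O: U (payoff 15); vs P: V (payoff 12).
Firm 2's best responses — vs U: L (payoff 14); vs V: L (payoff 13); vs W: L (payoff 15); vs X: O (payoff 15).
No cell has both players best-responding. For instance, Firm 1's best reply to L is X, but against X Firm 2 prefers O over L.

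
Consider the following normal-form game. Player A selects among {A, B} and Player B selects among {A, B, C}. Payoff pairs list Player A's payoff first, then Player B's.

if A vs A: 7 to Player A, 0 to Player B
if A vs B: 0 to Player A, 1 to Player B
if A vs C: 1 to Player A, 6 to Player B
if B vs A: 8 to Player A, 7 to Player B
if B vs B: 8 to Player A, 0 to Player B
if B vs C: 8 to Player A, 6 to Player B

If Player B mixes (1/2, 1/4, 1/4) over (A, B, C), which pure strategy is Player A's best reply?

B

Player A's best reply maximizes expected payoff against the mix.
A: (1/2)·7 + (1/4)·0 + (1/4)·1 = 15/4
B: (1/2)·8 + (1/4)·8 + (1/4)·8 = 8
Highest expected payoff is 8, from B.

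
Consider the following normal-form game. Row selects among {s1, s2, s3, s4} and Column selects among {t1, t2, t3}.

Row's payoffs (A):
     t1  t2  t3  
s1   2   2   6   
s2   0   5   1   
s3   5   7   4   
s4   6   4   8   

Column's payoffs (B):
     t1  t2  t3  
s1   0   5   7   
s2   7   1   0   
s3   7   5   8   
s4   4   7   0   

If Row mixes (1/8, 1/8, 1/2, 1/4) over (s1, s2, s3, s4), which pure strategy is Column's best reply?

t1

Column's best reply maximizes expected payoff against the mix.
t1: (1/8)·0 + (1/8)·7 + (1/2)·7 + (1/4)·4 = 43/8
t2: (1/8)·5 + (1/8)·1 + (1/2)·5 + (1/4)·7 = 5
t3: (1/8)·7 + (1/8)·0 + (1/2)·8 + (1/4)·0 = 39/8
Highest expected payoff is 43/8, from t1.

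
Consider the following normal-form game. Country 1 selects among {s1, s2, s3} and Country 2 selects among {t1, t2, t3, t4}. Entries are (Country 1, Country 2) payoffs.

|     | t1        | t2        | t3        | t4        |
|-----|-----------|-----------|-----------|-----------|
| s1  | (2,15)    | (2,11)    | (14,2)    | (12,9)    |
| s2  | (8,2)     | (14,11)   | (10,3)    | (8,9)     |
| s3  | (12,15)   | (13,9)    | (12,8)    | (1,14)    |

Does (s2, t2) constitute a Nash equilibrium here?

Holding Country 2 at t2: Country 1 gets 14 from s2, versus 2 from s1, 13 from s3. No profitable deviation for Country 1.
Holding Country 1 at s2: Country 2 gets 11 from t2, versus 2 from t1, 3 from t3, 9 from t4. No profitable deviation for Country 2 either.

Yes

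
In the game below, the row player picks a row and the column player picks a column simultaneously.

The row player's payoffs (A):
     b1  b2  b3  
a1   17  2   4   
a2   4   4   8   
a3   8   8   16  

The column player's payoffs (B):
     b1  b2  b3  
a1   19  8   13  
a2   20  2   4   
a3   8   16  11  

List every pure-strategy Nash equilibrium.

A profile is a Nash equilibrium when each player is best-responding to the other.
The row player's best responses — vs b1: a1 (payoff 17); vs b2: a3 (payoff 8); vs b3: a3 (payoff 16).
The column player's best responses — vs a1: b1 (payoff 19); vs a2: b1 (payoff 20); vs a3: b2 (payoff 16).
Mutual best responses occur at (a1, b1) and (a3, b2); at each, neither player gains by switching.

(a1, b1) and (a3, b2)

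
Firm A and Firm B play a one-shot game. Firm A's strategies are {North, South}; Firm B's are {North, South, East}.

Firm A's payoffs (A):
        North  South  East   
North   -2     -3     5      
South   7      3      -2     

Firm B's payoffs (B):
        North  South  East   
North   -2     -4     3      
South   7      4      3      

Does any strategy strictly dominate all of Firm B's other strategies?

Check whether one of Firm B's strategies beats all alternatives regardless of what the opponent does.
North is not dominant: against North, East gives 3 > -2.
South is not dominant: against North, North gives -2 > -4.
East is not dominant: against South, North gives 7 > 3.
No single strategy is best against every opponent action.

No strictly dominant strategy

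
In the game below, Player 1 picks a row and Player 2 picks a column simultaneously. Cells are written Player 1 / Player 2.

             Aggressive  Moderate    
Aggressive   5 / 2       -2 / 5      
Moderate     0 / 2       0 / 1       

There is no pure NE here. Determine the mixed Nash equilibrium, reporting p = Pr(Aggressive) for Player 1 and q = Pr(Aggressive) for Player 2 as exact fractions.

Each player's mixing probability is pinned down by making the *other* player indifferent.
Player 2 indifferent between Aggressive and Moderate: p·2 + (1−p)·2 = p·5 + (1−p)·1 ⟹ 2 + 0p = 1 + 4p ⟹ p = 1/4.
Player 1 indifferent between Aggressive and Moderate: q·5 + (1−q)·(-2) = q·0 + (1−q)·0 ⟹ (-2) + 7q = 0 + 0q ⟹ q = 2/7.

p = 1/4, q = 2/7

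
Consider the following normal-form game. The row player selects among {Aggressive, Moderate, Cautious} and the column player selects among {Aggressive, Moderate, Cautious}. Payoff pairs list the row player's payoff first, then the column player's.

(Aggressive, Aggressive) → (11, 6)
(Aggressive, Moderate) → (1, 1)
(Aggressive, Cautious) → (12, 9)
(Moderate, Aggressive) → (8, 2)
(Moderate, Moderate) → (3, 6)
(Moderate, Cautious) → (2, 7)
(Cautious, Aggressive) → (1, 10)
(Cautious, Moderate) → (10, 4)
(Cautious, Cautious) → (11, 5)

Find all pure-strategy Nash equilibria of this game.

A profile is a Nash equilibrium when each player is best-responding to the other.
The row player's best responses — vs Aggressive: Aggressive (payoff 11); vs Moderate: Cautious (payoff 10); vs Cautious: Aggressive (payoff 12).
The column player's best responses — vs Aggressive: Cautious (payoff 9); vs Moderate: Cautious (payoff 7); vs Cautious: Aggressive (payoff 10).
The only mutual best response is (Aggressive, Cautious); neither player gains by switching there.

(Aggressive, Cautious)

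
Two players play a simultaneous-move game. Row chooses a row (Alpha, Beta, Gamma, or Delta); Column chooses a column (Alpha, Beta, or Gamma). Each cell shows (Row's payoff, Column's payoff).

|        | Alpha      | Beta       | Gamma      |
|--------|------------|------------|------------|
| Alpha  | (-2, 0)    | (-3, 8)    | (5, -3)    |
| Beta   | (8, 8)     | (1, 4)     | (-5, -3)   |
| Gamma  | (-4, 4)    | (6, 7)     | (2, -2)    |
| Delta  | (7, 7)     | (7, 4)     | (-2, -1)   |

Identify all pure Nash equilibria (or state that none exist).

(Beta, Alpha)

Check mutual best responses: a cell is a NE iff neither player can gain by unilaterally deviating.
Row's best responses — vs Alpha: Beta (payoff 8); vs Beta: Delta (payoff 7); vs Gamma: Alpha (payoff 5).
Column's best responses — vs Alpha: Beta (payoff 8); vs Beta: Alpha (payoff 8); vs Gamma: Beta (payoff 7); vs Delta: Alpha (payoff 7).
The only mutual best response is (Beta, Alpha); neither player gains by switching there.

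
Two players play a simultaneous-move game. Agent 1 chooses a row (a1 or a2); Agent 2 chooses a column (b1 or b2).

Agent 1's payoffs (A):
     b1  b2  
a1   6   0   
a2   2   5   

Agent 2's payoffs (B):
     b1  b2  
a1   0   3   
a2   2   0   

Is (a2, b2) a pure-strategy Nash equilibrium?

No

Holding Agent 2 at b2: Agent 1 gets 5 from a2, versus 0 from a1. No profitable deviation for Agent 1.
Holding Agent 1 at a2: Agent 2 gets 0 from b2 but could get 2 by switching to b1. Agent 2 has a profitable deviation.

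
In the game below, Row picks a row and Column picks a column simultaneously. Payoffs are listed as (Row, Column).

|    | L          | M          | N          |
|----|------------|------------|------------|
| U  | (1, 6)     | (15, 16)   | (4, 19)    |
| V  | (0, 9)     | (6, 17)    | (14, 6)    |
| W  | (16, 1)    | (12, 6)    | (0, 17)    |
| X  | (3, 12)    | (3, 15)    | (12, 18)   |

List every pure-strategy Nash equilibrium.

No pure-strategy Nash equilibrium

Find each player's best response to every opponent strategy; NE are the intersections.
Row's best responses — vs L: W (payoff 16); vs M: U (payoff 15); vs N: V (payoff 14).
Column's best responses — vs U: N (payoff 19); vs V: M (payoff 17); vs W: N (payoff 17); vs X: N (payoff 18).
No cell has both players best-responding. For instance, Row's best reply to L is W, but against W Column prefers N over L.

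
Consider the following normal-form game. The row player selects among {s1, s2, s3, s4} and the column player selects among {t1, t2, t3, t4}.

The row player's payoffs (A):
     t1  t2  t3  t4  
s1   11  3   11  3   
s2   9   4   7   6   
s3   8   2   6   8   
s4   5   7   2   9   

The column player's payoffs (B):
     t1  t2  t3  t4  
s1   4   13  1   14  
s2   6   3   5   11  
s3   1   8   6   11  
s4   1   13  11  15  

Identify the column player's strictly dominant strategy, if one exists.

t4

A strategy is strictly dominant if it gives the column player a strictly higher payoff than every other strategy, against every choice by the opponent.
t4 strictly dominates: vs s1: 14 > each of {4, 13, 1}; vs s2: 11 > each of {6, 3, 5}; vs s3: 11 > each of {1, 8, 6}; vs s4: 15 > each of {1, 13, 11}.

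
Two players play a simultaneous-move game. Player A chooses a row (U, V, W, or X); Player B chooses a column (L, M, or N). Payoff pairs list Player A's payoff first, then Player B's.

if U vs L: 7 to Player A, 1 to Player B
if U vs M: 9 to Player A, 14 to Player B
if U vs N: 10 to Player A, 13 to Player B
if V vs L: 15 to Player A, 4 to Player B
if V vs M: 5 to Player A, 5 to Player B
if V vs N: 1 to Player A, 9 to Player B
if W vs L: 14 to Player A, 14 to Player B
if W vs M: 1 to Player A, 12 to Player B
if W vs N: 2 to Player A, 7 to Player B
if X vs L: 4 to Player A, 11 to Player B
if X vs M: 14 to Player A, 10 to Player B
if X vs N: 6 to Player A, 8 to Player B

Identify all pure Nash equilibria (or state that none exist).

None

Find each player's best response to every opponent strategy; NE are the intersections.
Player A's best responses — vs L: V (payoff 15); vs M: X (payoff 14); vs N: U (payoff 10).
Player B's best responses — vs U: M (payoff 14); vs V: N (payoff 9); vs W: L (payoff 14); vs X: L (payoff 11).
No cell has both players best-responding. For instance, Player A's best reply to M is X, but against X Player B prefers L over M.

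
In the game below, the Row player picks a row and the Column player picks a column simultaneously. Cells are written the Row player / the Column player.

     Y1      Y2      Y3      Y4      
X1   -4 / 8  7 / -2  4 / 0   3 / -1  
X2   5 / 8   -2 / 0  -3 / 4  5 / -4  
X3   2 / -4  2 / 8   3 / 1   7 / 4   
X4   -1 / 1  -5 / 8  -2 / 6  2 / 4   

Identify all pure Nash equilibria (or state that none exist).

(X2, Y1)

Check mutual best responses: a cell is a NE iff neither player can gain by unilaterally deviating.
The Row player's best responses — vs Y1: X2 (payoff 5); vs Y2: X1 (payoff 7); vs Y3: X1 (payoff 4); vs Y4: X3 (payoff 7).
The Column player's best responses — vs X1: Y1 (payoff 8); vs X2: Y1 (payoff 8); vs X3: Y2 (payoff 8); vs X4: Y2 (payoff 8).
The only mutual best response is (X2, Y1); neither player gains by switching there.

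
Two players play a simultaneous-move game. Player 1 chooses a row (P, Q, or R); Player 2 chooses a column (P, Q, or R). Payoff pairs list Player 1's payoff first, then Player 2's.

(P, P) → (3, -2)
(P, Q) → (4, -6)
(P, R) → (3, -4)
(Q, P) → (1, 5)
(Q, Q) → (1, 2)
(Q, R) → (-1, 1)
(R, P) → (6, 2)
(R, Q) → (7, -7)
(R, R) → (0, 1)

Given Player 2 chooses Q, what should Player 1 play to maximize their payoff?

With Player 2 fixed at Q, Player 1's payoffs are: P → 4, Q → 1, R → 7.
The maximum is 7, achieved by R.

R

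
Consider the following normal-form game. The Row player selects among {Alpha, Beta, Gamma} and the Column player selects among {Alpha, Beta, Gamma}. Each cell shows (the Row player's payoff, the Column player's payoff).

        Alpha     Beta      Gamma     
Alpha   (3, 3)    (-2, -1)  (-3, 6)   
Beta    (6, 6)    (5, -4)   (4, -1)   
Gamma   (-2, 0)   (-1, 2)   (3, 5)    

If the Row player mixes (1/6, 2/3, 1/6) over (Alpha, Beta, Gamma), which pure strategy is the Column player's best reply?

Alpha

Compute the Column player's expected payoff from each pure strategy against the given mix.
Alpha: (1/6)·3 + (2/3)·6 + (1/6)·0 = 9/2
Beta: (1/6)·(-1) + (2/3)·(-4) + (1/6)·2 = -5/2
Gamma: (1/6)·6 + (2/3)·(-1) + (1/6)·5 = 7/6
Highest expected payoff is 9/2, from Alpha.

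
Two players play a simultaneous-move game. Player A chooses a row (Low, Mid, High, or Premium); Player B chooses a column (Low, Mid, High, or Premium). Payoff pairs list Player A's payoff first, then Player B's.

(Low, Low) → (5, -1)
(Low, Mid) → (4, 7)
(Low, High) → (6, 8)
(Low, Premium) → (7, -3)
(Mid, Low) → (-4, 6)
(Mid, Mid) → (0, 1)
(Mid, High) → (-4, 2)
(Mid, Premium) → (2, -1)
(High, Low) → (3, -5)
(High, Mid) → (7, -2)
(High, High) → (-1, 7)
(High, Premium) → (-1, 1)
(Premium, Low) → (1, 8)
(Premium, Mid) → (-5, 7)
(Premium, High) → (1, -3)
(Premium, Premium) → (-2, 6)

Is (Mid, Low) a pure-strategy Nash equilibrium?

Holding Player B at Low: Player A gets -4 from Mid but could get 5 by switching to Low. Player A has a profitable deviation.

No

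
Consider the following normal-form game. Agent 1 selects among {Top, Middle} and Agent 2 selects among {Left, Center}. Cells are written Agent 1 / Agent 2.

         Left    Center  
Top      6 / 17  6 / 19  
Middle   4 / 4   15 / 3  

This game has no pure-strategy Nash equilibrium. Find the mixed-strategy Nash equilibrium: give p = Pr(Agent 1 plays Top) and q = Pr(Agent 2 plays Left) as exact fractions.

p = 1/3, q = 9/11

In a mixed NE each player is indifferent between their pure strategies, so the opponent's mix sets the indifference.
Agent 2 indifferent between Left and Center: p·17 + (1−p)·4 = p·19 + (1−p)·3 ⟹ 4 + 13p = 3 + 16p ⟹ p = 1/3.
Agent 1 indifferent between Top and Middle: q·6 + (1−q)·6 = q·4 + (1−q)·15 ⟹ 6 + 0q = 15 + (-11)q ⟹ q = 9/11.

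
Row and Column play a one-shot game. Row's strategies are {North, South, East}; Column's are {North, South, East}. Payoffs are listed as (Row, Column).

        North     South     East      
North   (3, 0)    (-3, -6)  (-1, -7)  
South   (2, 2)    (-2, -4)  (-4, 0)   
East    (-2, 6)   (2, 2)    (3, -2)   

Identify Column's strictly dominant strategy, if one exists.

Check whether one of Column's strategies beats all alternatives regardless of what the opponent does.
North strictly dominates: vs North: 0 > each of {-6, -7}; vs South: 2 > each of {-4, 0}; vs East: 6 > each of {2, -2}.

North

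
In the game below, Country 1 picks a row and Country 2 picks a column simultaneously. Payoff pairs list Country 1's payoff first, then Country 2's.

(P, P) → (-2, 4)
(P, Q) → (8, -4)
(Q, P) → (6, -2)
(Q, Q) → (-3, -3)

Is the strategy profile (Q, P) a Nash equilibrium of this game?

Yes

Holding Country 2 at P: Country 1 gets 6 from Q, versus -2 from P. No profitable deviation for Country 1.
Holding Country 1 at Q: Country 2 gets -2 from P, versus -3 from Q. No profitable deviation for Country 2 either.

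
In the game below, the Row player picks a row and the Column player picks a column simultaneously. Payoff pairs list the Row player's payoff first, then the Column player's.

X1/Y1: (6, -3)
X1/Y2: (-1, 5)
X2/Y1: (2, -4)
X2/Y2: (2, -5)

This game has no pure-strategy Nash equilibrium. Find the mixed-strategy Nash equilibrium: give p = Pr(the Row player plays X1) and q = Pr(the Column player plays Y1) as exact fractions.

Each player's mixing probability is pinned down by making the *other* player indifferent.
The Column player indifferent between Y1 and Y2: p·(-3) + (1−p)·(-4) = p·5 + (1−p)·(-5) ⟹ (-4) + 1p = (-5) + 10p ⟹ p = 1/9.
The Row player indifferent between X1 and X2: q·6 + (1−q)·(-1) = q·2 + (1−q)·2 ⟹ (-1) + 7q = 2 + 0q ⟹ q = 3/7.

p = 1/9, q = 3/7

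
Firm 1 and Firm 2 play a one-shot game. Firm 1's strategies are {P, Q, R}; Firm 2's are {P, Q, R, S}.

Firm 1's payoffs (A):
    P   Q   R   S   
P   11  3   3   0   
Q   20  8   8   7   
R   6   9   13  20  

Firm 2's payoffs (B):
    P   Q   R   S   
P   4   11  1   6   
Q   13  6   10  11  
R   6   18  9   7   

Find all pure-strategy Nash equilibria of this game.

(Q, P) and (R, Q)

A profile is a Nash equilibrium when each player is best-responding to the other.
Firm 1's best responses — vs P: Q (payoff 20); vs Q: R (payoff 9); vs R: R (payoff 13); vs S: R (payoff 20).
Firm 2's best responses — vs P: Q (payoff 11); vs Q: P (payoff 13); vs R: Q (payoff 18).
Mutual best responses occur at (Q, P) and (R, Q); at each, neither player gains by switching.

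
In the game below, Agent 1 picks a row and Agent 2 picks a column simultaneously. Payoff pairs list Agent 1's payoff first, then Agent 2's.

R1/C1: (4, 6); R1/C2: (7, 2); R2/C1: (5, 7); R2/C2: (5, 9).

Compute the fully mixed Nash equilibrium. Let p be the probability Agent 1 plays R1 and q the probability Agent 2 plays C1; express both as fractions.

In a mixed NE each player is indifferent between their pure strategies, so the opponent's mix sets the indifference.
Agent 2 indifferent between C1 and C2: p·6 + (1−p)·7 = p·2 + (1−p)·9 ⟹ 7 + (-1)p = 9 + (-7)p ⟹ p = 1/3.
Agent 1 indifferent between R1 and R2: q·4 + (1−q)·7 = q·5 + (1−q)·5 ⟹ 7 + (-3)q = 5 + 0q ⟹ q = 2/3.

p = 1/3, q = 2/3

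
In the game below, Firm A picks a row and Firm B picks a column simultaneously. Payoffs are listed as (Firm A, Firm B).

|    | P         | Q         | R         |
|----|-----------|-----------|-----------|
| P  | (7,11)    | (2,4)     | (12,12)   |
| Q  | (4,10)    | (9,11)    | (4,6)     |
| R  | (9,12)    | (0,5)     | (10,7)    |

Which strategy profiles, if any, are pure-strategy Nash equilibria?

(P, R), (Q, Q), and (R, P)

Find each player's best response to every opponent strategy; NE are the intersections.
Firm A's best responses — vs P: R (payoff 9); vs Q: Q (payoff 9); vs R: P (payoff 12).
Firm B's best responses — vs P: R (payoff 12); vs Q: Q (payoff 11); vs R: P (payoff 12).
Mutual best responses occur at (P, R), (Q, Q), and (R, P); at each, neither player gains by switching.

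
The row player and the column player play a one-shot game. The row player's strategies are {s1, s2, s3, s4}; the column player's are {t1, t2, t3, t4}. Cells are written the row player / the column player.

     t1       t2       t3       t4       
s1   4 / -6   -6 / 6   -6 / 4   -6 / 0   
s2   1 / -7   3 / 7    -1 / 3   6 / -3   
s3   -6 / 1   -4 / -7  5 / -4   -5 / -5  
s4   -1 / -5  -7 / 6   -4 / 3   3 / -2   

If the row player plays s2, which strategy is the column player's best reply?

With the row player fixed at s2, the column player's payoffs are: t1 → -7, t2 → 7, t3 → 3, t4 → -3.
The maximum is 7, achieved by t2.

t2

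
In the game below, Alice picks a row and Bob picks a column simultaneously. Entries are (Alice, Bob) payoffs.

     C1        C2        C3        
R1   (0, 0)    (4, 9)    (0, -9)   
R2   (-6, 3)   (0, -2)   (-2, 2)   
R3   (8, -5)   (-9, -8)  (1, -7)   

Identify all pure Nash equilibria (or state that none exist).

Check mutual best responses: a cell is a NE iff neither player can gain by unilaterally deviating.
Alice's best responses — vs C1: R3 (payoff 8); vs C2: R1 (payoff 4); vs C3: R3 (payoff 1).
Bob's best responses — vs R1: C2 (payoff 9); vs R2: C1 (payoff 3); vs R3: C1 (payoff -5).
Mutual best responses occur at (R1, C2) and (R3, C1); at each, neither player gains by switching.

(R1, C2) and (R3, C1)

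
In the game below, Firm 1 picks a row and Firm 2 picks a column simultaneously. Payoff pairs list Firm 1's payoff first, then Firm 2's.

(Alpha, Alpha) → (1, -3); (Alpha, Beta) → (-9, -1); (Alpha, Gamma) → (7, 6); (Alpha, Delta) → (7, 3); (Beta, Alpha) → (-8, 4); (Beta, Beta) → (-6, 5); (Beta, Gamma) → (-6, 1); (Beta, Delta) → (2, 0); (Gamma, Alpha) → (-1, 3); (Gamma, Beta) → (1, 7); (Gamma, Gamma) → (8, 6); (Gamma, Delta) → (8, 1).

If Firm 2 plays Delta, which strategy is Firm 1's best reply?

With Firm 2 fixed at Delta, Firm 1's payoffs are: Alpha → 7, Beta → 2, Gamma → 8.
The maximum is 8, achieved by Gamma.

Gamma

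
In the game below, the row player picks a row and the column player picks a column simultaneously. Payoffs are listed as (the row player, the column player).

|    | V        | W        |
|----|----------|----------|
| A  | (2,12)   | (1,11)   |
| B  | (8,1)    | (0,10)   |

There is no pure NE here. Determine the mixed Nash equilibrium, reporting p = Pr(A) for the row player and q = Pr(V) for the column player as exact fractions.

p = 9/10, q = 1/7

Each player's mixing probability is pinned down by making the *other* player indifferent.
The column player indifferent between V and W: p·12 + (1−p)·1 = p·11 + (1−p)·10 ⟹ 1 + 11p = 10 + 1p ⟹ p = 9/10.
The row player indifferent between A and B: q·2 + (1−q)·1 = q·8 + (1−q)·0 ⟹ 1 + 1q = 0 + 8q ⟹ q = 1/7.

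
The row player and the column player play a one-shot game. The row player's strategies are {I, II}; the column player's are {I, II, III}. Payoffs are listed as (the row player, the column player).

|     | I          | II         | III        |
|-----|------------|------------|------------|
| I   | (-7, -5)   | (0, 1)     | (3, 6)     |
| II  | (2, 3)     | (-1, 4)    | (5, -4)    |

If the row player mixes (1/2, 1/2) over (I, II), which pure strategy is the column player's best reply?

II

Compute the column player's expected payoff from each pure strategy against the given mix.
I: (1/2)·(-5) + (1/2)·3 = -1
II: (1/2)·1 + (1/2)·4 = 5/2
III: (1/2)·6 + (1/2)·(-4) = 1
Highest expected payoff is 5/2, from II.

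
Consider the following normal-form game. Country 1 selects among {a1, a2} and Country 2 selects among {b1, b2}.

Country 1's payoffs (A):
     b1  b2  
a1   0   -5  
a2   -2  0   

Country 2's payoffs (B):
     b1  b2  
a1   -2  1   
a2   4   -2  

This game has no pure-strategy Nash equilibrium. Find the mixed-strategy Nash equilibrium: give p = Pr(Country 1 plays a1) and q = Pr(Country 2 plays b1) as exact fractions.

p = 2/3, q = 5/7

Each player's mixing probability is pinned down by making the *other* player indifferent.
Country 2 indifferent between b1 and b2: p·(-2) + (1−p)·4 = p·1 + (1−p)·(-2) ⟹ 4 + (-6)p = (-2) + 3p ⟹ p = 2/3.
Country 1 indifferent between a1 and a2: q·0 + (1−q)·(-5) = q·(-2) + (1−q)·0 ⟹ (-5) + 5q = 0 + (-2)q ⟹ q = 5/7.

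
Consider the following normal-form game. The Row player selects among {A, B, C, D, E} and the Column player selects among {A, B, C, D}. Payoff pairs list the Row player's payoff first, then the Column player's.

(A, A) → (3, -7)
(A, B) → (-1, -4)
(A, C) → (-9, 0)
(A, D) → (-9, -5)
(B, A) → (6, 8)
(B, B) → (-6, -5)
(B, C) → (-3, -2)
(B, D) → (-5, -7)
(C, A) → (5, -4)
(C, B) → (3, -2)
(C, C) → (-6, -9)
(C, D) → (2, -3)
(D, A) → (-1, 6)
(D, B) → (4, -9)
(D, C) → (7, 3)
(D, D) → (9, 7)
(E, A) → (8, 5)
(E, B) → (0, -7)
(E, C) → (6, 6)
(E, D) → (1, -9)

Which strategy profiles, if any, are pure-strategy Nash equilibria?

Check mutual best responses: a cell is a NE iff neither player can gain by unilaterally deviating.
The Row player's best responses — vs A: E (payoff 8); vs B: D (payoff 4); vs C: D (payoff 7); vs D: D (payoff 9).
The Column player's best responses — vs A: C (payoff 0); vs B: A (payoff 8); vs C: B (payoff -2); vs D: D (payoff 7); vs E: C (payoff 6).
The only mutual best response is (D, D); neither player gains by switching there.

(D, D)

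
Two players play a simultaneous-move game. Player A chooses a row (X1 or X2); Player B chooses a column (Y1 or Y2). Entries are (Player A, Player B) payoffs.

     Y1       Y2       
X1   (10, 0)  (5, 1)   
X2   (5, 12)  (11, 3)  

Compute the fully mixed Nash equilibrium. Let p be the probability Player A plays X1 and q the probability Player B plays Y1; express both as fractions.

Each player's mixing probability is pinned down by making the *other* player indifferent.
Player B indifferent between Y1 and Y2: p·0 + (1−p)·12 = p·1 + (1−p)·3 ⟹ 12 + (-12)p = 3 + (-2)p ⟹ p = 9/10.
Player A indifferent between X1 and X2: q·10 + (1−q)·5 = q·5 + (1−q)·11 ⟹ 5 + 5q = 11 + (-6)q ⟹ q = 6/11.

p = 9/10, q = 6/11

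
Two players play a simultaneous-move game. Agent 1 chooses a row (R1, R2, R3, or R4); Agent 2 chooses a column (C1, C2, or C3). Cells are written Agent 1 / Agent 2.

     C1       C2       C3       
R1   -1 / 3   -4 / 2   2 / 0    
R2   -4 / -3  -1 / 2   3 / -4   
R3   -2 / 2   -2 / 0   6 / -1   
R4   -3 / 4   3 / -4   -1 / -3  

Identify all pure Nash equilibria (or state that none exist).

(R1, C1)

A profile is a Nash equilibrium when each player is best-responding to the other.
Agent 1's best responses — vs C1: R1 (payoff -1); vs C2: R4 (payoff 3); vs C3: R3 (payoff 6).
Agent 2's best responses — vs R1: C1 (payoff 3); vs R2: C2 (payoff 2); vs R3: C1 (payoff 2); vs R4: C1 (payoff 4).
The only mutual best response is (R1, C1); neither player gains by switching there.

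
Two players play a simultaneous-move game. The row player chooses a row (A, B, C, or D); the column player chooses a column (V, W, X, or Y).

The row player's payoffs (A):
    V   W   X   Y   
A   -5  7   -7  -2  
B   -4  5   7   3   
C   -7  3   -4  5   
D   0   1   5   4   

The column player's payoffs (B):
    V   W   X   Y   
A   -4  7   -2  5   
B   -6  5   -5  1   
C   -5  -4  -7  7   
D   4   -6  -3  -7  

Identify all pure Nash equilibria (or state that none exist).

Find each player's best response to every opponent strategy; NE are the intersections.
The row player's best responses — vs V: D (payoff 0); vs W: A (payoff 7); vs X: B (payoff 7); vs Y: C (payoff 5).
The column player's best responses — vs A: W (payoff 7); vs B: W (payoff 5); vs C: Y (payoff 7); vs D: V (payoff 4).
Mutual best responses occur at (A, W), (C, Y), and (D, V); at each, neither player gains by switching.

(A, W), (C, Y), and (D, V)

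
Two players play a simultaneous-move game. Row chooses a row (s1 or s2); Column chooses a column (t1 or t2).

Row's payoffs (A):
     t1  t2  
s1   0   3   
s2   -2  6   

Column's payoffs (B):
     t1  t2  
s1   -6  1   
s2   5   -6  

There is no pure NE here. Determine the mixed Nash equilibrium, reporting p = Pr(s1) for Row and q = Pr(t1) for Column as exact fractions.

p = 11/18, q = 3/5

In a mixed NE each player is indifferent between their pure strategies, so the opponent's mix sets the indifference.
Column indifferent between t1 and t2: p·(-6) + (1−p)·5 = p·1 + (1−p)·(-6) ⟹ 5 + (-11)p = (-6) + 7p ⟹ p = 11/18.
Row indifferent between s1 and s2: q·0 + (1−q)·3 = q·(-2) + (1−q)·6 ⟹ 3 + (-3)q = 6 + (-8)q ⟹ q = 3/5.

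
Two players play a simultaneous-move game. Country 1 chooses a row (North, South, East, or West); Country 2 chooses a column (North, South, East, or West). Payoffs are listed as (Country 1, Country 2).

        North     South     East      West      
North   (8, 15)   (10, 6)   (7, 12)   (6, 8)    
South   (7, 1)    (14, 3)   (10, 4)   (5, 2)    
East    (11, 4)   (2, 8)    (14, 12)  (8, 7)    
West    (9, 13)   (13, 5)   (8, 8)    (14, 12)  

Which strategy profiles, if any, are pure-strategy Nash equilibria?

(East, East)

A profile is a Nash equilibrium when each player is best-responding to the other.
Country 1's best responses — vs North: East (payoff 11); vs South: South (payoff 14); vs East: East (payoff 14); vs West: West (payoff 14).
Country 2's best responses — vs North: North (payoff 15); vs South: East (payoff 4); vs East: East (payoff 12); vs West: North (payoff 13).
The only mutual best response is (East, East); neither player gains by switching there.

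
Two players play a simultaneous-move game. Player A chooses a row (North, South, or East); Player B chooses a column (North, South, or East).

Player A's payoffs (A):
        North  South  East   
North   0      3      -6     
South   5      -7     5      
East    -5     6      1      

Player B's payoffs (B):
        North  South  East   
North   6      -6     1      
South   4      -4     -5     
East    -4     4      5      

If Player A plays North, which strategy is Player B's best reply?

With Player A fixed at North, Player B's payoffs are: North → 6, South → -6, East → 1.
The maximum is 6, achieved by North.

North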